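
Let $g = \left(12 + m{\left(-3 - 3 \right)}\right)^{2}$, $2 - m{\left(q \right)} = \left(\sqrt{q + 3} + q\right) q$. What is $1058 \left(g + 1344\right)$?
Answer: $1819760 - 279312 i \sqrt{3} \approx 1.8198 \cdot 10^{6} - 4.8378 \cdot 10^{5} i$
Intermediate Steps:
$m{\left(q \right)} = 2 - q \left(q + \sqrt{3 + q}\right)$ ($m{\left(q \right)} = 2 - \left(\sqrt{q + 3} + q\right) q = 2 - \left(\sqrt{3 + q} + q\right) q = 2 - \left(q + \sqrt{3 + q}\right) q = 2 - q \left(q + \sqrt{3 + q}\right)$)
$g = \left(-22 + 6 i \sqrt{3}\right)^{2}$ ($g = \left(12 - \left(-2 + \left(-3 - 3\right)^{2} + \left(-3 - 3\right) \sqrt{3 - 6}\right)\right)^{2} = \left(12 - \left(34 - 6 \sqrt{3 - 6}\right)\right)^{2} = \left(12 - \left(34 - 6 i \sqrt{3}\right)\right)^{2} = \left(-22 + 6 i \sqrt{3}\right)^{2} \approx 376.0 - 457.26 i$)
$1058 \left(g + 1344\right) = 1058 \left(\left(376 - 264 i \sqrt{3}\right) + 1344\right) = 1058 \left(1720 - 264 i \sqrt{3}\right) = 1819760 - 279312 i \sqrt{3}$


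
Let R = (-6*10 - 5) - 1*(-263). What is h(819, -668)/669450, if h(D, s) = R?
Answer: 33/111575 ≈ 0.00029577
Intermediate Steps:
R = 198 (R = (-60 - 5) + 263 = -65 + 263 = 198)
h(D, s) = 198
h(819, -668)/669450 = 198/669450 = 198*(1/669450) = 33/111575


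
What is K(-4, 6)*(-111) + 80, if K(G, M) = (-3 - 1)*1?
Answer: 524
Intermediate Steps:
K(G, M) = -4 (K(G, M) = -4*1 = -4)
K(-4, 6)*(-111) + 80 = -4*(-111) + 80 = 444 + 80 = 524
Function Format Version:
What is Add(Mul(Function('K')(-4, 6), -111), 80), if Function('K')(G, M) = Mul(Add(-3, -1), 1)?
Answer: 524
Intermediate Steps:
Function('K')(G, M) = -4 (Function('K')(G, M) = Mul(-4, 1) = -4)
Add(Mul(Function('K')(-4, 6), -111), 80) = Add(Mul(-4, -111), 80) = Add(444, 80) = 524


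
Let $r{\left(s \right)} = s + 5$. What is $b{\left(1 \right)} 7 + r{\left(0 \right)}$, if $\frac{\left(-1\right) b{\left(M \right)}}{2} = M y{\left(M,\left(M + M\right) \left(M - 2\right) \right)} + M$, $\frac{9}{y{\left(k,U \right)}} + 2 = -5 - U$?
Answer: $\frac{81}{5} \approx 16.2$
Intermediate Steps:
$y{\left(k,U \right)} = \frac{9}{-7 - U}$ ($y{\left(k,U \right)} = \frac{9}{-2 - \left(5 + U\right)} = \frac{9}{-7 - U}$)
$r{\left(s \right)} = 5 + s$
$b{\left(M \right)} = - 2 M + \frac{18 M}{7 + 2 M \left(-2 + M\right)}$ ($b{\left(M \right)} = - 2 \left(M \left(- \frac{9}{7 + \left(M + M\right) \left(M - 2\right)}\right) + M\right) = - 2 \left(M \left(- \frac{9}{7 + 2 M \left(-2 + M\right)}\right) + M\right) = - 2 \left(- \frac{9 M}{7 + 2 M \left(-2 + M\right)} + M\right) = - 2 \left(M - \frac{9 M}{7 + 2 M \left(-2 + M\right)}\right) = - 2 M + \frac{18 M}{7 + 2 M \left(-2 + M\right)}$)
$b{\left(1 \right)} 7 + r{\left(0 \right)} = \left(-4\right) 1 \frac{1}{7 + 2 \cdot 1 \left(-2 + 1\right)} \left(-1 + 1 \left(-2 + 1\right)\right) 7 + \left(5 + 0\right) = \left(-4\right) 1 \frac{1}{7 + 2 \cdot 1 \left(-1\right)} \left(-1 + 1 \left(-1\right)\right) 7 + 5 = \left(-4\right) 1 \frac{1}{7 - 2} \left(-1 - 1\right) 7 + 5 = \left(-4\right) 1 \cdot \frac{1}{5} \left(-2\right) 7 + 5 = \frac{8}{5} \cdot 7 + 5 = \frac{56}{5} + 5 = \frac{81}{5}$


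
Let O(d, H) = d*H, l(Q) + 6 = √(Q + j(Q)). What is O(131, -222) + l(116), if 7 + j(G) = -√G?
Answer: -29088 + √(109 - 2*√29) ≈ -29078.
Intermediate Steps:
j(G) = -7 - √G
l(Q) = -6 + √(-7 + Q - √Q) (l(Q) = -6 + √(Q + (-7 - √Q)) = -6 + √(-7 + Q - √Q))
O(d, H) = H*d
O(131, -222) + l(116) = -222*131 + (-6 + √(-7 + 116 - √116)) = -29082 + (-6 + √(-7 + 116 - 2*√29)) = -29082 + (-6 + √(109 - 2*√29)) = -29088 + √(109 - 2*√29)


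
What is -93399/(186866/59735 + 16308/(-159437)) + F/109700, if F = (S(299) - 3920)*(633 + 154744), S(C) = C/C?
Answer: -57565004480459174603/1580732904000700 ≈ -36417.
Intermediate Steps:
S(C) = 1
F = -608922463 (F = (1 - 3920)*(633 + 154744) = -3919*155377 = -608922463)
-93399/(186866/59735 + 16308/(-159437)) + F/109700 = -93399/(186866/59735 + 16308/(-159437)) - 608922463/109700 = -93399/(186866*(1/59735) + 16308*(-1/159437)) - 608922463*1/109700 = -93399/(186866/59735 - 16308/159437) - 608922463/109700 = -93399/28819196062/9523969195 - 608922463/109700 = -93399*9523969195/28819196062 - 608922463/109700 = -889529198843805/28819196062 - 608922463/109700 = -57565004480459174603/1580732904000700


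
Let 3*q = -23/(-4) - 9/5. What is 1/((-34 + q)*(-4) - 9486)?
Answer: -15/140329 ≈ -0.00010689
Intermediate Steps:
q = 79/60 (q = (-23/(-4) - 9/5)/3 = (-23*(-1/4) - 9*1/5)/3 = (23/4 - 9/5)/3 = (1/3)*(79/20) = 79/60 ≈ 1.3167)
1/((-34 + q)*(-4) - 9486) = 1/((-34 + 79/60)*(-4) - 9486) = 1/(-1961/60*(-4) - 9486) = 1/(1961/15 - 9486) = 1/(-140329/15) = -15/140329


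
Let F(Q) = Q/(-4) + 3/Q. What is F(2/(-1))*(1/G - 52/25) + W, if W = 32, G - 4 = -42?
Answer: 32401/950 ≈ 34.106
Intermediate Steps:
G = -38 (G = 4 - 42 = -38)
F(Q) = 3/Q - Q/4 (F(Q) = Q*(-¼) + 3/Q = -Q/4 + 3/Q = 3/Q - Q/4)
F(2/(-1))*(1/G - 52/25) + W = (3/((2/(-1))) - 1/(2*(-1)))*(1/(-38) - 52/25) + 32 = (3/((2*(-1))) - (-1)/2)*(1*(-1/38) - 52*1/25) + 32 = (3/(-2) - ¼*(-2))*(-1/38 - 52/25) + 32 = (3*(-½) + ½)*(-2001/950) + 32 = (-3/2 + ½)*(-2001/950) + 32 = -1*(-2001/950) + 32 = 2001/950 + 32 = 32401/950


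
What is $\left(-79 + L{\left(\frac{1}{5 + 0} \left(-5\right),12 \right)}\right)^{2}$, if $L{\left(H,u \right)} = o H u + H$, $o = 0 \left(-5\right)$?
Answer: $6400$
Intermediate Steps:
$o = 0$
$L{\left(H,u \right)} = H$ ($L{\left(H,u \right)} = 0 H u + H = 0 u + H = 0 + H = H$)
$\left(-79 + L{\left(\frac{1}{5 + 0} \left(-5\right),12 \right)}\right)^{2} = \left(-79 + \frac{1}{5 + 0} \left(-5\right)\right)^{2} = \left(-79 + \frac{1}{5} \left(-5\right)\right)^{2} = \left(-79 - 1\right)^{2} = \left(-80\right)^{2} = 6400$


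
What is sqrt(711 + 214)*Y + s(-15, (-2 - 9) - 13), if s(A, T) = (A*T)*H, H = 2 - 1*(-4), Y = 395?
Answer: 2160 + 1975*sqrt(37) ≈ 14173.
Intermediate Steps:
H = 6 (H = 2 + 4 = 6)
s(A, T) = 6*A*T (s(A, T) = (A*T)*6 = 6*A*T)
sqrt(711 + 214)*Y + s(-15, (-2 - 9) - 13) = sqrt(711 + 214)*395 + 6*(-15)*((-2 - 9) - 13) = sqrt(925)*395 + 6*(-15)*(-11 - 13) = (5*sqrt(37))*395 + 6*(-15)*(-24) = 1975*sqrt(37) + 2160 = 2160 + 1975*sqrt(37)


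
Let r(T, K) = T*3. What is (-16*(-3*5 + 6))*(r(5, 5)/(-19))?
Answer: -2160/19 ≈ -113.68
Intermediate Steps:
r(T, K) = 3*T
(-16*(-3*5 + 6))*(r(5, 5)/(-19)) = (-16*(-3*5 + 6))*((3*5)/(-19)) = (-16*(-15 + 6))*(15*(-1/19)) = -16*(-9)*(-15/19) = 144*(-15/19) = -2160/19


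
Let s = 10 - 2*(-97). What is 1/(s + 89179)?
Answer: 1/89383 ≈ 1.1188e-5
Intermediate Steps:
s = 204 (s = 10 + 194 = 204)
1/(s + 89179) = 1/(204 + 89179) = 1/89383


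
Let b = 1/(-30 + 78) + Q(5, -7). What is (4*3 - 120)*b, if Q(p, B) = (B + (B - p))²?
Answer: -155961/4 ≈ -38990.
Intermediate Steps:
Q(p, B) = (-p + 2*B)²
b = 17329/48 (b = 1/(-30 + 78) + (-1*5 + 2*(-7))² = 1/48 + (-5 - 14)² = 1/48 + (-19)² = 1/48 + 361 = 17329/48 ≈ 361.02)
(4*3 - 120)*b = (4*3 - 120)*(17329/48) = (12 - 120)*(17329/48) = -108*17329/48 = -155961/4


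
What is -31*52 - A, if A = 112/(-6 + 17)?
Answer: -17844/11 ≈ -1622.2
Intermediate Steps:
A = 112/11 ≈ 10.182
-31*52 - A = -31*52 - 1*112/11 = -1612 - 112/11 = -17844/11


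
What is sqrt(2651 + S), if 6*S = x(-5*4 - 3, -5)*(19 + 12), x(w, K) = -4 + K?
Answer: sqrt(10418)/2 ≈ 51.034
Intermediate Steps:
S = -93/2 (S = ((-4 - 5)*(19 + 12))/6 = (-9*31)/6 = (1/6)*(-279) = -93/2 ≈ -46.500)
sqrt(2651 + S) = sqrt(2651 - 93/2) = sqrt(5209/2) = sqrt(10418)/2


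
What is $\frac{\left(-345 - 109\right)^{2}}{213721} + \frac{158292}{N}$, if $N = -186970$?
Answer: $\frac{2353591994}{19979707685} \approx 0.1178$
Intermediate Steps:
$\frac{\left(-345 - 109\right)^{2}}{213721} + \frac{158292}{N} = \frac{\left(-345 - 109\right)^{2}}{213721} + \frac{158292}{-186970} = \left(-454\right)^{2} \cdot \frac{1}{213721} + 158292 \left(- \frac{1}{186970}\right) = 206116 \cdot \frac{1}{213721} - \frac{79146}{93485} = \frac{206116}{213721} - \frac{79146}{93485} = \frac{2353591994}{19979707685}$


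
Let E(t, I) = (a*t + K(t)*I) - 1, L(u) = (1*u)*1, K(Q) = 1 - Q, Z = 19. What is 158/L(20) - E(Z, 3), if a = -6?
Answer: 1769/10 ≈ 176.90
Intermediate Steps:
L(u) = u (L(u) = u*1 = u)
E(t, I) = -1 - 6*t + I*(1 - t) (E(t, I) = (-6*t + (1 - t)*I) - 1 = (-6*t + I*(1 - t)) - 1 = -1 - 6*t + I*(1 - t))
158/L(20) - E(Z, 3) = 158/20 - (-1 + 3 - 6*19 - 1*3*19) = 158*(1/20) - (-1 + 3 - 114 - 57) = 79/10 - 1*(-169) = 79/10 + 169 = 1769/10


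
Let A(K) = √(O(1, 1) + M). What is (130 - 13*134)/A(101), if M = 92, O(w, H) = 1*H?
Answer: -52*√93/3 ≈ -167.16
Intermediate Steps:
O(w, H) = H
A(K) = √93 (A(K) = √(1 + 92) = √93)
(130 - 13*134)/A(101) = (130 - 13*134)/(√93) = (130 - 1742)*(√93/93) = -52*√93/3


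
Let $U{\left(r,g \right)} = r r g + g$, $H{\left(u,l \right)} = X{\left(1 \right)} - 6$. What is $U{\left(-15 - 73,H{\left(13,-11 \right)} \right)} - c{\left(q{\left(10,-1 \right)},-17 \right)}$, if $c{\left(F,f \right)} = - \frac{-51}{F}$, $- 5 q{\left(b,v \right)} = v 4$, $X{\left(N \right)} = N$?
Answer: $- \frac{155155}{4} \approx -38789.0$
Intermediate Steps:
$q{\left(b,v \right)} = - \frac{4 v}{5}$ ($q{\left(b,v \right)} = - \frac{v 4}{5} = - \frac{4 v}{5}$)
$c{\left(F,f \right)} = \frac{51}{F}$
$H{\left(u,l \right)} = -5$ ($H{\left(u,l \right)} = 1 - 6 = -5$)
$U{\left(r,g \right)} = g + g r^{2}$ ($U{\left(r,g \right)} = r^{2} g + g = g r^{2} + g = g + g r^{2}$)
$U{\left(-15 - 73,H{\left(13,-11 \right)} \right)} - c{\left(q{\left(10,-1 \right)},-17 \right)} = - 5 \left(1 + \left(-15 - 73\right)^{2}\right) - \frac{51}{\left(- \frac{4}{5}\right) \left(-1\right)} = - 5 \left(1 + \left(-88\right)^{2}\right) - \frac{51}{\frac{4}{5}} = - 5 \left(1 + 7744\right) - 51 \cdot \frac{5}{4} = \left(-5\right) 7745 - \frac{255}{4} = -38725 - \frac{255}{4} = - \frac{155155}{4}$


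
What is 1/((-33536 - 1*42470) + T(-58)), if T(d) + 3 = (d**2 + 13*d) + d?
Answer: -1/73457 ≈ -1.3613e-5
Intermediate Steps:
T(d) = -3 + d**2 + 14*d (T(d) = -3 + ((d**2 + 13*d) + d) = -3 + (d**2 + 14*d) = -3 + d**2 + 14*d)
1/((-33536 - 1*42470) + T(-58)) = 1/((-33536 - 1*42470) + (-3 + (-58)**2 + 14*(-58))) = 1/((-33536 - 42470) + (-3 + 3364 - 812)) = 1/(-76006 + 2549) = 1/(-73457) = -1/73457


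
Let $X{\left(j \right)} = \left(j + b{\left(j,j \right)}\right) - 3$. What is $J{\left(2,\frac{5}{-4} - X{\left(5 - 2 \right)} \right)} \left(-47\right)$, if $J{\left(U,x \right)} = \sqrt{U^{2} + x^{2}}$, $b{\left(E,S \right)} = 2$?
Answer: $- \frac{47 \sqrt{233}}{4} \approx -179.36$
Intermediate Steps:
$X{\left(j \right)} = -1 + j$ ($X{\left(j \right)} = \left(j + 2\right) - 3 = \left(2 + j\right) - 3 = -1 + j$)
$J{\left(2,\frac{5}{-4} - X{\left(5 - 2 \right)} \right)} \left(-47\right) = \sqrt{2^{2} + \left(\frac{5}{-4} - \left(-1 + \left(5 - 2\right)\right)\right)^{2}} \left(-47\right) = \sqrt{4 + \left(5 \left(- \frac{1}{4}\right) - \left(-1 + \left(5 - 2\right)\right)\right)^{2}} \left(-47\right) = \sqrt{4 + \left(- \frac{5}{4} - \left(-1 + 3\right)\right)^{2}} \left(-47\right) = \sqrt{4 + \left(- \frac{5}{4} - 2\right)^{2}} \left(-47\right) = \sqrt{4 + \left(- \frac{13}{4}\right)^{2}} \left(-47\right) = \sqrt{4 + \frac{169}{16}} \left(-47\right) = \sqrt{\frac{233}{16}} \left(-47\right) = \frac{\sqrt{233}}{4} \left(-47\right) = - \frac{47 \sqrt{233}}{4}$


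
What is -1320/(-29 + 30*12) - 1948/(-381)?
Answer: 141868/126111 ≈ 1.1249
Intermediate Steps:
-1320/(-29 + 30*12) - 1948/(-381) = -1320/(-29 + 360) - 1948*(-1/381) = -1320/331 + 1948/381 = 141868/126111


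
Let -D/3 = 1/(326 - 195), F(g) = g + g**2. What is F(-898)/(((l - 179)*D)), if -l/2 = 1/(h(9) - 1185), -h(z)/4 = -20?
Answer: 38867007010/197793 ≈ 1.9650e+5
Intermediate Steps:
h(z) = 80 (h(z) = -4*(-20) = 80)
l = 2/1105 (l = -2/(80 - 1185) = -2/(-1105) = -2*(-1/1105) = 2/1105 ≈ 0.0018100)
D = -3/131 (D = -3/(326 - 195) = -3/131 ≈ -0.022901)
F(-898)/(((l - 179)*D)) = (-898*(1 - 898))/(((2/1105 - 179)*(-3/131))) = (-898*(-897))/((-197793/1105*(-3/131))) = 805506/(593379/144755) = 805506*(144755/593379) = 38867007010/197793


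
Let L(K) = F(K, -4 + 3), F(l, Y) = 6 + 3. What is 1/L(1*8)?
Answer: ⅑ ≈ 0.11111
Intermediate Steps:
F(l, Y) = 9
L(K) = 9
1/L(1*8) = 1/9 = ⅑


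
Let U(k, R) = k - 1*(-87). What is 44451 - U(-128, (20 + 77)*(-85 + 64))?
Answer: 44492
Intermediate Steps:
U(k, R) = 87 + k (U(k, R) = k + 87 = 87 + k)
44451 - U(-128, (20 + 77)*(-85 + 64)) = 44451 - (87 - 128) = 44451 - 1*(-41) = 44451 + 41 = 44492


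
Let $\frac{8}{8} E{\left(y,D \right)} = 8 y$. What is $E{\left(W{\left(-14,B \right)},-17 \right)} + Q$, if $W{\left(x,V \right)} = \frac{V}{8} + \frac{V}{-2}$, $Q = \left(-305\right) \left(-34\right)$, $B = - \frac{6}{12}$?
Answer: $\frac{20743}{2} \approx 10372.0$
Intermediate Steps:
$B = - \frac{1}{2}$ ($B = \left(-6\right) \frac{1}{12} = - \frac{1}{2} \approx -0.5$)
$Q = 10370$
$W{\left(x,V \right)} = - \frac{3 V}{8}$ ($W{\left(x,V \right)} = V \frac{1}{8} + V \left(- \frac{1}{2}\right) = \frac{V}{8} - \frac{V}{2} = - \frac{3 V}{8}$)
$E{\left(y,D \right)} = 8 y$
$E{\left(W{\left(-14,B \right)},-17 \right)} + Q = 8 \left(\left(- \frac{3}{8}\right) \left(- \frac{1}{2}\right)\right) + 10370 = 8 \cdot \frac{3}{16} + 10370 = \frac{3}{2} + 10370 = \frac{20743}{2}$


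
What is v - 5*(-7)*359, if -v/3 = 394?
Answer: 11383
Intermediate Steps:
v = -1182 (v = -3*394 = -1182)
v - 5*(-7)*359 = -1182 - 5*(-7)*359 = -1182 + 35*359 = -1182 + 12565 = 11383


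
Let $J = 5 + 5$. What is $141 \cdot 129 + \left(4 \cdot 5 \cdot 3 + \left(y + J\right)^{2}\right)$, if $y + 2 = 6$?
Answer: $18445$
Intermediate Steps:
$y = 4$ ($y = -2 + 6 = 4$)
$J = 10$
$141 \cdot 129 + \left(4 \cdot 5 \cdot 3 + \left(y + J\right)^{2}\right) = 141 \cdot 129 + \left(4 \cdot 5 \cdot 3 + \left(4 + 10\right)^{2}\right) = 18189 + \left(4 \cdot 15 + 14^{2}\right) = 18189 + \left(60 + 196\right) = 18189 + 256 = 18445$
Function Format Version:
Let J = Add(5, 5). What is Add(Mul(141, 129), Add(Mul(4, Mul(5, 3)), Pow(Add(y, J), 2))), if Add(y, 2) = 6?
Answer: 18445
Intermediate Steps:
y = 4 (y = Add(-2, 6) = 4)
J = 10
Add(Mul(141, 129), Add(Mul(4, Mul(5, 3)), Pow(Add(y, J), 2))) = Add(Mul(141, 129), Add(Mul(4, Mul(5, 3)), Pow(Add(4, 10), 2))) = Add(18189, Add(Mul(4, 15), Pow(14, 2))) = Add(18189, Add(60, 196)) = Add(18189, 256) = 18445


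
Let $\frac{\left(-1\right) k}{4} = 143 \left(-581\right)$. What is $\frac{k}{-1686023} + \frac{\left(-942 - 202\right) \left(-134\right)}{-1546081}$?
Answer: $- \frac{772272772700}{2606728125863} \approx -0.29626$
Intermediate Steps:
$k = 332332$ ($k = - 4 \cdot 143 \left(-581\right) = \left(-4\right) \left(-83083\right) = 332332$)
$\frac{k}{-1686023} + \frac{\left(-942 - 202\right) \left(-134\right)}{-1546081} = \frac{332332}{-1686023} + \frac{\left(-942 - 202\right) \left(-134\right)}{-1546081} = 332332 \left(- \frac{1}{1686023}\right) + \left(-1144\right) \left(-134\right) \left(- \frac{1}{1546081}\right) = - \frac{332332}{1686023} + 153296 \left(- \frac{1}{1546081}\right) = - \frac{332332}{1686023} - \frac{153296}{1546081} = - \frac{772272772700}{2606728125863}$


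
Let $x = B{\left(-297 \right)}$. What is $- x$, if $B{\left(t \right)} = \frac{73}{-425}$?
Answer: $\frac{73}{425} \approx 0.17176$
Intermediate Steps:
$B{\left(t \right)} = - \frac{73}{425}$ ($B{\left(t \right)} = 73 \left(- \frac{1}{425}\right) = - \frac{73}{425}$)
$x = - \frac{73}{425} \approx -0.17176$
$- x = \left(-1\right) \left(- \frac{73}{425}\right) = \frac{73}{425}$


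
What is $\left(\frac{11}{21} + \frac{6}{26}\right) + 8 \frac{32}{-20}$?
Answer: $- \frac{16442}{1365} \approx -12.045$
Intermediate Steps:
$\left(\frac{11}{21} + \frac{6}{26}\right) + 8 \frac{32}{-20} = \left(11 \cdot \frac{1}{21} + 6 \cdot \frac{1}{26}\right) + 8 \cdot 32 \left(- \frac{1}{20}\right) = \left(\frac{11}{21} + \frac{3}{13}\right) + 8 \left(- \frac{8}{5}\right) = \frac{206}{273} - \frac{64}{5} = - \frac{16442}{1365}$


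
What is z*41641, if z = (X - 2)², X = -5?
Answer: 2040409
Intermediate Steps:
z = 49 (z = (-5 - 2)² = (-7)² = 49)
z*41641 = 49*41641 = 2040409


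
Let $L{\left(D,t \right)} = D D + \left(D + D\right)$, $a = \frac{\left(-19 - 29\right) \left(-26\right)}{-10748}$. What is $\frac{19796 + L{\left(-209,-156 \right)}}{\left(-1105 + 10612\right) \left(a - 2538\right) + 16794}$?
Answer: $- \frac{169439533}{64791834948} \approx -0.0026151$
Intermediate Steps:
$a = - \frac{312}{2687}$ ($a = \left(-48\right) \left(-26\right) \left(- \frac{1}{10748}\right) = 1248 \left(- \frac{1}{10748}\right) = - \frac{312}{2687} \approx -0.11611$)
$L{\left(D,t \right)} = D^{2} + 2 D$
$\frac{19796 + L{\left(-209,-156 \right)}}{\left(-1105 + 10612\right) \left(a - 2538\right) + 16794} = \frac{19796 - 209 \left(2 - 209\right)}{\left(-1105 + 10612\right) \left(- \frac{312}{2687} - 2538\right) + 16794} = \frac{19796 - -43263}{9507 \left(- \frac{6819918}{2687}\right) + 16794} = \frac{19796 + 43263}{- \frac{64836960426}{2687} + 16794} = \frac{63059}{- \frac{64791834948}{2687}} = 63059 \left(- \frac{2687}{64791834948}\right) = - \frac{169439533}{64791834948}$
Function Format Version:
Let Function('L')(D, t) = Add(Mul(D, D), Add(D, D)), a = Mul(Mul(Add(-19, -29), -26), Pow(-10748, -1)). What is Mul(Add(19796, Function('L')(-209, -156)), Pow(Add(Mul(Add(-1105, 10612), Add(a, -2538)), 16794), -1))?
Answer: Rational(-169439533, 64791834948) ≈ -0.0026151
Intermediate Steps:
a = Rational(-312, 2687) (a = Mul(Mul(-48, -26), Rational(-1, 10748)) = Mul(1248, Rational(-1, 10748)) = Rational(-312, 2687) ≈ -0.11611)
Function('L')(D, t) = Add(Pow(D, 2), Mul(2, D))
Mul(Add(19796, Function('L')(-209, -156)), Pow(Add(Mul(Add(-1105, 10612), Add(a, -2538)), 16794), -1)) = Mul(Add(19796, Mul(-209, Add(2, -209))), Pow(Add(Mul(Add(-1105, 10612), Add(Rational(-312, 2687), -2538)), 16794), -1)) = Mul(Add(19796, Mul(-209, -207)), Pow(Add(Mul(9507, Rational(-6819918, 2687)), 16794), -1)) = Mul(Add(19796, 43263), Pow(Add(Rational(-64836960426, 2687), 16794), -1)) = Mul(63059, Pow(Rational(-64791834948, 2687), -1)) = Mul(63059, Rational(-2687, 64791834948)) = Rational(-169439533, 64791834948)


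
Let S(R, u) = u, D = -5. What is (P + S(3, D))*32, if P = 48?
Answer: 1376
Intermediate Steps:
(P + S(3, D))*32 = (48 - 5)*32 = 43*32 = 1376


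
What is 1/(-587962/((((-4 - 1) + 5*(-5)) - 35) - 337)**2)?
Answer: -80802/293981 ≈ -0.27485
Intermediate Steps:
1/(-587962/((((-4 - 1) + 5*(-5)) - 35) - 337)**2) = 1/(-587962/(((-5 - 25) - 35) - 337)**2) = 1/(-587962/((-30 - 35) - 337)**2) = 1/(-587962/(-65 - 337)**2) = 1/(-587962/((-402)**2)) = 1/(-587962/161604) = 1/(-587962*1/161604) = 1/(-293981/80802) = -80802/293981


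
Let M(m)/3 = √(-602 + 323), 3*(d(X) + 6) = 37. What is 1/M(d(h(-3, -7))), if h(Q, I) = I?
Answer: -I*√31/279 ≈ -0.019956*I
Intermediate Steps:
d(X) = 19/3 (d(X) = -6 + (⅓)*37 = -6 + 37/3 = 19/3)
M(m) = 9*I*√31 (M(m) = 3*√(-602 + 323) = 3*√(-279) = 3*(3*I*√31) = 9*I*√31)
1/M(d(h(-3, -7))) = 1/(9*I*√31) = -I*√31/279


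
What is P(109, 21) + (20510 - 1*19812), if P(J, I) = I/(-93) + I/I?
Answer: 21662/31 ≈ 698.77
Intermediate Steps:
P(J, I) = 1 - I/93 (P(J, I) = I*(-1/93) + 1 = -I/93 + 1 = 1 - I/93)
P(109, 21) + (20510 - 1*19812) = (1 - 1/93*21) + (20510 - 1*19812) = (1 - 7/31) + (20510 - 19812) = 24/31 + 698 = 21662/31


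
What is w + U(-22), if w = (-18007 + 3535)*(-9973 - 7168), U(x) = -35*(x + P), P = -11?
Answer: 248065707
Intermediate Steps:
U(x) = 385 - 35*x (U(x) = -35*(x - 11) = -35*(-11 + x) = 385 - 35*x)
w = 248064552 (w = -14472*(-17141) = 248064552)
w + U(-22) = 248064552 + (385 - 35*(-22)) = 248064552 + (385 + 770) = 248064552 + 1155 = 248065707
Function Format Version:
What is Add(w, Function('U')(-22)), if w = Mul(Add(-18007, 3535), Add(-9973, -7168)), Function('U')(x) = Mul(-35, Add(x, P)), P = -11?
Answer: 248065707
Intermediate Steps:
Function('U')(x) = Add(385, Mul(-35, x)) (Function('U')(x) = Mul(-35, Add(x, -11)) = Mul(-35, Add(-11, x)) = Add(385, Mul(-35, x)))
w = 248064552 (w = Mul(-14472, -17141) = 248064552)
Add(w, Function('U')(-22)) = Add(248064552, Add(385, Mul(-35, -22))) = Add(248064552, Add(385, 770)) = Add(248064552, 1155) = 248065707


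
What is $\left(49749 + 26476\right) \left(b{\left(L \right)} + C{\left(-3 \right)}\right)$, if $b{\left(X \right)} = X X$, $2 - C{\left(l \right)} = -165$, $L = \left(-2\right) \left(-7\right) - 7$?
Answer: $16464600$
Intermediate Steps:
$L = 7$ ($L = 14 - 7 = 7$)
$C{\left(l \right)} = 167$ ($C{\left(l \right)} = 2 - -165 = 2 + 165 = 167$)
$b{\left(X \right)} = X^{2}$
$\left(49749 + 26476\right) \left(b{\left(L \right)} + C{\left(-3 \right)}\right) = \left(49749 + 26476\right) \left(7^{2} + 167\right) = 76225 \left(49 + 167\right) = 76225 \cdot 216 = 16464600$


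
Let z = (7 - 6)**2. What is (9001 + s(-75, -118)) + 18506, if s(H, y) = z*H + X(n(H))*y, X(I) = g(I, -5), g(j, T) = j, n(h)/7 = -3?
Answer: 29910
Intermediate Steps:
n(h) = -21 (n(h) = 7*(-3) = -21)
X(I) = I
z = 1 (z = 1**2 = 1)
s(H, y) = H - 21*y (s(H, y) = 1*H - 21*y = H - 21*y)
(9001 + s(-75, -118)) + 18506 = (9001 + (-75 - 21*(-118))) + 18506 = (9001 + (-75 + 2478)) + 18506 = (9001 + 2403) + 18506 = 11404 + 18506 = 29910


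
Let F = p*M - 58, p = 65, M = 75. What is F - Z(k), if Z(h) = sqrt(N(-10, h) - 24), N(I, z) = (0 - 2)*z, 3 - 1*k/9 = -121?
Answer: 4817 - 4*I*sqrt(141) ≈ 4817.0 - 47.497*I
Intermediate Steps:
k = 1116 (k = 27 - 9*(-121) = 27 + 1089 = 1116)
N(I, z) = -2*z
Z(h) = sqrt(-24 - 2*h) (Z(h) = sqrt(-2*h - 24) = sqrt(-24 - 2*h))
F = 4817 (F = 65*75 - 58 = 4875 - 58 = 4817)
F - Z(k) = 4817 - sqrt(-24 - 2*1116) = 4817 - sqrt(-24 - 2232) = 4817 - sqrt(-2256) = 4817 - 4*I*sqrt(141)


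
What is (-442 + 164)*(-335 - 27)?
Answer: 100636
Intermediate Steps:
(-442 + 164)*(-335 - 27) = -278*(-362) = 100636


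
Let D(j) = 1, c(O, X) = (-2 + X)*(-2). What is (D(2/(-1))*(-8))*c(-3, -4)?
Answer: -96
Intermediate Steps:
c(O, X) = 4 - 2*X
(D(2/(-1))*(-8))*c(-3, -4) = (1*(-8))*(4 - 2*(-4)) = -8*(4 + 8) = -8*12 = -96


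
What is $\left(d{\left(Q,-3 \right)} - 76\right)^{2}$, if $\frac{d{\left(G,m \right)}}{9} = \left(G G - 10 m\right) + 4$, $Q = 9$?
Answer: $919681$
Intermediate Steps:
$d{\left(G,m \right)} = 36 - 90 m + 9 G^{2}$ ($d{\left(G,m \right)} = 9 \left(\left(G G - 10 m\right) + 4\right) = 9 \left(\left(G^{2} - 10 m\right) + 4\right) = 9 \left(4 + G^{2} - 10 m\right) = 36 - 90 m + 9 G^{2}$)
$\left(d{\left(Q,-3 \right)} - 76\right)^{2} = \left(\left(36 - -270 + 9 \cdot 9^{2}\right) - 76\right)^{2} = \left(\left(36 + 270 + 9 \cdot 81\right) - 76\right)^{2} = \left(\left(36 + 270 + 729\right) - 76\right)^{2} = \left(1035 - 76\right)^{2} = 959^{2} = 919681$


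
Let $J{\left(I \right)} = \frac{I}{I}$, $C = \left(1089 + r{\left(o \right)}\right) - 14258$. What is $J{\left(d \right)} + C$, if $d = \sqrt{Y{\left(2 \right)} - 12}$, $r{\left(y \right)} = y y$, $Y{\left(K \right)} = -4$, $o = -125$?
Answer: $2457$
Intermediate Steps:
$r{\left(y \right)} = y^{2}$
$d = 4 i$ ($d = \sqrt{-4 - 12} = \sqrt{-16} = 4 i \approx 4.0 i$)
$C = 2456$ ($C = \left(1089 + \left(-125\right)^{2}\right) - 14258 = \left(1089 + 15625\right) - 14258 = 16714 - 14258 = 2456$)
$J{\left(I \right)} = 1$
$J{\left(d \right)} + C = 1 + 2456 = 2457$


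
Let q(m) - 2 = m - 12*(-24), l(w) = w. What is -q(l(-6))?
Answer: -284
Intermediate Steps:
q(m) = 290 + m (q(m) = 2 + (m - 12*(-24)) = 2 + (m + 288) = 2 + (288 + m) = 290 + m)
-q(l(-6)) = -(290 - 6) = -1*284 = -284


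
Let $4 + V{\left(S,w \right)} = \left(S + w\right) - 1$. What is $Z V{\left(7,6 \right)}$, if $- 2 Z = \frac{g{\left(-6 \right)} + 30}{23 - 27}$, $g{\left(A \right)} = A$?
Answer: $24$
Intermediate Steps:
$V{\left(S,w \right)} = -5 + S + w$ ($V{\left(S,w \right)} = -4 - \left(1 - S - w\right) = -4 + \left(-1 + S + w\right) = -5 + S + w$)
$Z = 3$ ($Z = - \frac{\left(-6 + 30\right) \frac{1}{23 - 27}}{2} = - \frac{24 \frac{1}{-4}}{2} = - \frac{24 \left(- \frac{1}{4}\right)}{2} = \left(- \frac{1}{2}\right) \left(-6\right) = 3$)
$Z V{\left(7,6 \right)} = 3 \left(-5 + 7 + 6\right) = 3 \cdot 8 = 24$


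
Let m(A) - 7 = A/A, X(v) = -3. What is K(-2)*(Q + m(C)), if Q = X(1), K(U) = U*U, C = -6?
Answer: 20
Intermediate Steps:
K(U) = U²
m(A) = 8 (m(A) = 7 + A/A = 7 + 1 = 8)
Q = -3
K(-2)*(Q + m(C)) = (-2)²*(-3 + 8) = 4*5 = 20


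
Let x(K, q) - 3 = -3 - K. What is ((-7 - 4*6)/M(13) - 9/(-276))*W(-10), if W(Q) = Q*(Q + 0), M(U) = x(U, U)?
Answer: 72275/299 ≈ 241.72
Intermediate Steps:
x(K, q) = -K (x(K, q) = 3 + (-3 - K) = -K)
M(U) = -U
W(Q) = Q² (W(Q) = Q*Q = Q²)
((-7 - 4*6)/M(13) - 9/(-276))*W(-10) = ((-7 - 4*6)/((-1*13)) - 9/(-276))*(-10)² = ((-7 - 24)/(-13) - 9*(-1/276))*100 = (-31*(-1/13) + 3/92)*100 = (31/13 + 3/92)*100 = (2891/1196)*100 = 72275/299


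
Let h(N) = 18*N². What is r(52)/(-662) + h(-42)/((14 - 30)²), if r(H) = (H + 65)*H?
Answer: 1216395/10592 ≈ 114.84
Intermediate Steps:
r(H) = H*(65 + H) (r(H) = (65 + H)*H = H*(65 + H))
r(52)/(-662) + h(-42)/((14 - 30)²) = (52*(65 + 52))/(-662) + (18*(-42)²)/((14 - 30)²) = (52*117)*(-1/662) + (18*1764)/((-16)²) = 6084*(-1/662) + 31752/256 = -3042/331 + 31752*(1/256) = -3042/331 + 3969/32 = 1216395/10592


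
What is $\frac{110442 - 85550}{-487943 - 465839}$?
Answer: $- \frac{12446}{476891} \approx -0.026098$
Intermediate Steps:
$\frac{110442 - 85550}{-487943 - 465839} = \frac{24892}{-953782} = 24892 \left(- \frac{1}{953782}\right) = - \frac{12446}{476891}$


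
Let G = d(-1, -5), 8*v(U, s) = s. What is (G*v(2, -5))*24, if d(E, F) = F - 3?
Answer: 120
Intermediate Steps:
v(U, s) = s/8
d(E, F) = -3 + F
G = -8 (G = -3 - 5 = -8)
(G*v(2, -5))*24 = -(-5)*24 = -8*(-5/8)*24 = 5*24 = 120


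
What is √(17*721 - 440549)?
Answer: 6*I*√11897 ≈ 654.44*I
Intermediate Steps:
√(17*721 - 440549) = √(12257 - 440549) = √(-428292) = 6*I*√11897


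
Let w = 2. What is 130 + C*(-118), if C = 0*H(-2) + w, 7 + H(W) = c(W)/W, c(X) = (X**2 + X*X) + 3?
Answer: -106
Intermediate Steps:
c(X) = 3 + 2*X**2 (c(X) = (X**2 + X**2) + 3 = 2*X**2 + 3 = 3 + 2*X**2)
H(W) = -7 + (3 + 2*W**2)/W
C = 2 (C = 0*(-7 + 2*(-2) + 3/(-2)) + 2 = 0*(-7 - 4 + 3*(-1/2)) + 2 = 0*(-7 - 4 - 3/2) + 2 = 0*(-25/2) + 2 = 0 + 2 = 2)
130 + C*(-118) = 130 + 2*(-118) = 130 - 236 = -106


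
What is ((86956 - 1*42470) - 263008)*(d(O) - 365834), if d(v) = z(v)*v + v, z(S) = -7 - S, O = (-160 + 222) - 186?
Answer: 83140191252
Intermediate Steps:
O = -124 (O = 62 - 186 = -124)
d(v) = v + v*(-7 - v) (d(v) = (-7 - v)*v + v = v*(-7 - v) + v = v + v*(-7 - v))
((86956 - 1*42470) - 263008)*(d(O) - 365834) = ((86956 - 1*42470) - 263008)*(-1*(-124)*(6 - 124) - 365834) = ((86956 - 42470) - 263008)*(-1*(-124)*(-118) - 365834) = (44486 - 263008)*(-14632 - 365834) = -218522*(-380466) = 83140191252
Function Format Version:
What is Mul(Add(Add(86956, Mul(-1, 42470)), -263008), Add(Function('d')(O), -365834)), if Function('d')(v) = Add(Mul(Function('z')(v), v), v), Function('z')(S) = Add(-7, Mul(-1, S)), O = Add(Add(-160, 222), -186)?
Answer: 83140191252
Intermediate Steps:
O = -124 (O = Add(62, -186) = -124)
Function('d')(v) = Add(v, Mul(v, Add(-7, Mul(-1, v)))) (Function('d')(v) = Add(Mul(Add(-7, Mul(-1, v)), v), v) = Add(Mul(v, Add(-7, Mul(-1, v))), v) = Add(v, Mul(v, Add(-7, Mul(-1, v)))))
Mul(Add(Add(86956, Mul(-1, 42470)), -263008), Add(Function('d')(O), -365834)) = Mul(Add(Add(86956, Mul(-1, 42470)), -263008), Add(Mul(-1, -124, Add(6, -124)), -365834)) = Mul(Add(Add(86956, -42470), -263008), Add(Mul(-1, -124, -118), -365834)) = Mul(Add(44486, -263008), Add(-14632, -365834)) = Mul(-218522, -380466) = 83140191252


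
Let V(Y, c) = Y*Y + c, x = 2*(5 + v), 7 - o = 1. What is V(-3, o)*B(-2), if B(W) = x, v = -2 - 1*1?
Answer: 60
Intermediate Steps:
v = -3 (v = -2 - 1 = -3)
o = 6 (o = 7 - 1*1 = 7 - 1 = 6)
x = 4 (x = 2*(5 - 3) = 2*2 = 4)
V(Y, c) = c + Y² (V(Y, c) = Y² + c = c + Y²)
B(W) = 4
V(-3, o)*B(-2) = (6 + (-3)²)*4 = (6 + 9)*4 = 15*4 = 60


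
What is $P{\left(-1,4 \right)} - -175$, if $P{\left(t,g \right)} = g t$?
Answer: $171$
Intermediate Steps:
$P{\left(-1,4 \right)} - -175 = 4 \left(-1\right) - -175 = -4 + 175 = 171$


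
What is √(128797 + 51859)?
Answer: 4*√11291 ≈ 425.04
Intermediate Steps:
√(128797 + 51859) = √180656 = 4*√11291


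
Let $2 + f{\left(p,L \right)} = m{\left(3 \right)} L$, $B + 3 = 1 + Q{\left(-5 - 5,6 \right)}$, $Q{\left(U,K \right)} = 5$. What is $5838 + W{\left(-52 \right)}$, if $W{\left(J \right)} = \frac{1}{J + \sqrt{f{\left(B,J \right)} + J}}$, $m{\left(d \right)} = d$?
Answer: $\frac{8505940}{1457} - \frac{i \sqrt{210}}{2914} \approx 5838.0 - 0.004973 i$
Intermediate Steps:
$B = 3$ ($B = -3 + \left(1 + 5\right) = -3 + 6 = 3$)
$f{\left(p,L \right)} = -2 + 3 L$
$W{\left(J \right)} = \frac{1}{J + \sqrt{-2 + 4 J}}$ ($W{\left(J \right)} = \frac{1}{J + \sqrt{\left(-2 + 3 J\right) + J}} = \frac{1}{J + \sqrt{-2 + 4 J}}$)
$5838 + W{\left(-52 \right)} = 5838 + \frac{1}{-52 + \sqrt{2} \sqrt{-1 + 2 \left(-52\right)}} = 5838 + \frac{1}{-52 + \sqrt{2} \sqrt{-1 - 104}} = 5838 + \frac{1}{-52 + \sqrt{2} \sqrt{-105}} = 5838 + \frac{1}{-52 + \sqrt{2} i \sqrt{105}} = 5838 + \frac{1}{-52 + i \sqrt{210}}$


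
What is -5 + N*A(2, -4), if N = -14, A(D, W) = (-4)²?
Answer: -229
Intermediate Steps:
A(D, W) = 16
-5 + N*A(2, -4) = -5 - 14*16 = -5 - 224 = -229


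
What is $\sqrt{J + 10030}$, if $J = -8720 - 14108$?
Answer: $9 i \sqrt{158} \approx 113.13 i$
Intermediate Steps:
$J = -22828$
$\sqrt{J + 10030} = \sqrt{-22828 + 10030} = \sqrt{-12798} = 9 i \sqrt{158}$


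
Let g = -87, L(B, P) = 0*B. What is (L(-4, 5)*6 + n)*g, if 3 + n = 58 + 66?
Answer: -10527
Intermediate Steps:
L(B, P) = 0
n = 121 (n = -3 + (58 + 66) = -3 + 124 = 121)
(L(-4, 5)*6 + n)*g = (0*6 + 121)*(-87) = (0 + 121)*(-87) = 121*(-87) = -10527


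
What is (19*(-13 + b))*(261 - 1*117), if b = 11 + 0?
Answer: -5472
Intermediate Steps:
b = 11
(19*(-13 + b))*(261 - 1*117) = (19*(-13 + 11))*(261 - 1*117) = (19*(-2))*(261 - 117) = -38*144 = -5472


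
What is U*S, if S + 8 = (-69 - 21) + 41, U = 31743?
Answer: -1809351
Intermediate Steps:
S = -57 (S = -8 + ((-69 - 21) + 41) = -8 + (-90 + 41) = -8 - 49 = -57)
U*S = 31743*(-57) = -1809351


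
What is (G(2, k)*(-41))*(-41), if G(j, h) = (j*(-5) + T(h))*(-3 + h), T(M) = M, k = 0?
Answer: 50430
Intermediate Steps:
G(j, h) = (-3 + h)*(h - 5*j) (G(j, h) = (j*(-5) + h)*(-3 + h) = (-5*j + h)*(-3 + h) = (h - 5*j)*(-3 + h) = (-3 + h)*(h - 5*j))
(G(2, k)*(-41))*(-41) = ((0² - 3*0 + 15*2 - 5*0*2)*(-41))*(-41) = ((0 + 0 + 30 + 0)*(-41))*(-41) = (30*(-41))*(-41) = -1230*(-41) = 50430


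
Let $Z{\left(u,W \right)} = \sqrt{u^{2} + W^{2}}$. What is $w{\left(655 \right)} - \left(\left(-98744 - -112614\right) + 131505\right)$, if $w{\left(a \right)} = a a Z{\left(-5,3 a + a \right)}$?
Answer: $-145375 + 2145125 \sqrt{274577} \approx 1.1239 \cdot 10^{9}$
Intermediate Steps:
$Z{\left(u,W \right)} = \sqrt{W^{2} + u^{2}}$
$w{\left(a \right)} = a^{2} \sqrt{25 + 16 a^{2}}$ ($w{\left(a \right)} = a a \sqrt{\left(3 a + a\right)^{2} + \left(-5\right)^{2}} = a^{2} \sqrt{\left(4 a\right)^{2} + 25} = a^{2} \sqrt{16 a^{2} + 25} = a^{2} \sqrt{25 + 16 a^{2}}$)
$w{\left(655 \right)} - \left(\left(-98744 - -112614\right) + 131505\right) = 655^{2} \sqrt{25 + 16 \cdot 655^{2}} - \left(\left(-98744 - -112614\right) + 131505\right) = 429025 \sqrt{25 + 16 \cdot 429025} - \left(\left(-98744 + 112614\right) + 131505\right) = 429025 \sqrt{25 + 6864400} - \left(13870 + 131505\right) = 429025 \sqrt{6864425} - 145375 = 429025 \cdot 5 \sqrt{274577} - 145375 = 2145125 \sqrt{274577} - 145375 = -145375 + 2145125 \sqrt{274577}$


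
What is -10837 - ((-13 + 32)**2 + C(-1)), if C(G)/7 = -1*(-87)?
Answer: -11807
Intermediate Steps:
C(G) = 609 (C(G) = 7*(-1*(-87)) = 7*87 = 609)
-10837 - ((-13 + 32)**2 + C(-1)) = -10837 - ((-13 + 32)**2 + 609) = -10837 - (19**2 + 609) = -10837 - (361 + 609) = -10837 - 1*970 = -10837 - 970 = -11807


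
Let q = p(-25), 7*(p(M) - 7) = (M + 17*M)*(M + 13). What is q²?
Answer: 29691601/49 ≈ 6.0595e+5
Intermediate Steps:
p(M) = 7 + 18*M*(13 + M)/7 (p(M) = 7 + ((M + 17*M)*(M + 13))/7 = 7 + ((18*M)*(13 + M))/7 = 7 + (18*M*(13 + M))/7 = 7 + 18*M*(13 + M)/7)
q = 5449/7 (q = 7 + (18/7)*(-25)² + (234/7)*(-25) = 7 + (18/7)*625 - 5850/7 = 7 + 11250/7 - 5850/7 = 5449/7 ≈ 778.43)
q² = (5449/7)² = 29691601/49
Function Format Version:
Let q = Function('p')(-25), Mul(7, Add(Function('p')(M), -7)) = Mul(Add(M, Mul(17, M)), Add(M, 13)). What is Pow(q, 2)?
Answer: Rational(29691601, 49) ≈ 6.0595e+5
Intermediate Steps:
Function('p')(M) = Add(7, Mul(Rational(18, 7), M, Add(13, M))) (Function('p')(M) = Add(7, Mul(Rational(1, 7), Mul(Add(M, Mul(17, M)), Add(M, 13)))) = Add(7, Mul(Rational(1, 7), Mul(Mul(18, M), Add(13, M)))) = Add(7, Mul(Rational(1, 7), Mul(18, M, Add(13, M)))) = Add(7, Mul(Rational(18, 7), M, Add(13, M))))
q = Rational(5449, 7) (q = Add(7, Mul(Rational(18, 7), Pow(-25, 2)), Mul(Rational(234, 7), -25)) = Add(7, Mul(Rational(18, 7), 625), Rational(-5850, 7)) = Add(7, Rational(11250, 7), Rational(-5850, 7)) = Rational(5449, 7) ≈ 778.43)
Pow(q, 2) = Pow(Rational(5449, 7), 2) = Rational(29691601, 49)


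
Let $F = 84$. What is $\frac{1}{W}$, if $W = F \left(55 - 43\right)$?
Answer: $\frac{1}{1008} \approx 0.00099206$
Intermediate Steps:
$W = 1008$ ($W = 84 \left(55 - 43\right) = 84 \cdot 12 = 1008$)
$\frac{1}{W} = \frac{1}{1008}$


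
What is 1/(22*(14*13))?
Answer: 1/4004 ≈ 0.00024975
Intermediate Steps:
1/(22*(14*13)) = 1/(22*182) = 1/4004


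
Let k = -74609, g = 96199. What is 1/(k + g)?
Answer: 1/21590 ≈ 4.6318e-5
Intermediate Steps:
1/(k + g) = 1/(-74609 + 96199) = 1/21590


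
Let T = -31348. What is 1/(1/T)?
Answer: -31348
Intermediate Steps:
1/(1/T) = 1/(1/(-31348)) = 1/(-1/31348) = -31348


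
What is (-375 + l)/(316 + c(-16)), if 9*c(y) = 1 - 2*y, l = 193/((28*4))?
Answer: -125421/107408 ≈ -1.1677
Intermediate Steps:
l = 193/112 ≈ 1.7232
c(y) = 1/9 - 2*y/9 (c(y) = (1 - 2*y)/9 = 1/9 - 2*y/9)
(-375 + l)/(316 + c(-16)) = (-375 + 193/112)/(316 + (1/9 - 2/9*(-16))) = -41807/(112*(316 + (1/9 + 32/9))) = -41807/(112*(316 + 11/3)) = -41807/(112*959/3) = -41807/112*3/959 = -125421/107408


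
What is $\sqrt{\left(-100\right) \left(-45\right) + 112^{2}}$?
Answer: $2 \sqrt{4261} \approx 130.55$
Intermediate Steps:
$\sqrt{\left(-100\right) \left(-45\right) + 112^{2}} = \sqrt{4500 + 12544} = \sqrt{17044} = 2 \sqrt{4261}$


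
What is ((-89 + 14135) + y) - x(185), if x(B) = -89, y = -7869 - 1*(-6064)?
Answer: 12330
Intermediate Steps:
y = -1805 (y = -7869 + 6064 = -1805)
((-89 + 14135) + y) - x(185) = ((-89 + 14135) - 1805) - 1*(-89) = (14046 - 1805) + 89 = 12241 + 89 = 12330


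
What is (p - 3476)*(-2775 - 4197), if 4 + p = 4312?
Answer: -5800704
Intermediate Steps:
p = 4308 (p = -4 + 4312 = 4308)
(p - 3476)*(-2775 - 4197) = (4308 - 3476)*(-2775 - 4197) = 832*(-6972) = -5800704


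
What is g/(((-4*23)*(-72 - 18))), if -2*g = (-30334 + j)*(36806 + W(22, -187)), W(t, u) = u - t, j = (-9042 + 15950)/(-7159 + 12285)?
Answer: 7184710841/107180 ≈ 67034.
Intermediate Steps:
j = 314/233 (j = 6908/5126 = 6908*(1/5126) = 314/233 ≈ 1.3476)
g = 129324795138/233 (g = -(-30334 + 314/233)*(36806 + (-187 - 1*22))/2 = -(-3533754)*(36806 + (-187 - 22))/233 = -(-3533754)*(36806 - 209)/233 = -(-3533754)*36597/233 = -½*(-258649590276/233) = 129324795138/233 ≈ 5.5504e+8)
g/(((-4*23)*(-72 - 18))) = 129324795138/(233*(((-4*23)*(-72 - 18)))) = 129324795138/(233*((-92*(-90)))) = (129324795138/233)/8280 = (129324795138/233)*(1/8280) = 7184710841/107180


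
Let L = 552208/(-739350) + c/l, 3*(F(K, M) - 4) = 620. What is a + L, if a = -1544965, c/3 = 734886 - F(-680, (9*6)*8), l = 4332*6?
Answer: -824673981635701/533810700 ≈ -1.5449e+6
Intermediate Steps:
F(K, M) = 632/3 (F(K, M) = 4 + (1/3)*620 = 4 + 620/3 = 632/3)
l = 25992
c = 2204026 (c = 3*(734886 - 1*632/3) = 3*(734886 - 632/3) = 3*(2204026/3) = 2204026)
L = 44866489799/533810700 (L = 552208/(-739350) + 2204026/25992 = 552208*(-1/739350) + 2204026*(1/25992) = -276104/369675 + 1102013/12996 = 44866489799/533810700 ≈ 84.049)
a + L = -1544965 + 44866489799/533810700 = -824673981635701/533810700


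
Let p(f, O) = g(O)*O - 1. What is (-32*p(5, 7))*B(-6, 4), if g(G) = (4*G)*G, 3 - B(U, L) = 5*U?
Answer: -1447776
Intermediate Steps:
B(U, L) = 3 - 5*U
g(G) = 4*G**2
p(f, O) = -1 + 4*O**3 (p(f, O) = (4*O**2)*O - 1 = 4*O**3 - 1 = -1 + 4*O**3)
(-32*p(5, 7))*B(-6, 4) = (-32*(-1 + 4*7**3))*(3 - 5*(-6)) = (-32*(-1 + 4*343))*(3 + 30) = -32*(-1 + 1372)*33 = -32*1371*33 = -43872*33 = -1447776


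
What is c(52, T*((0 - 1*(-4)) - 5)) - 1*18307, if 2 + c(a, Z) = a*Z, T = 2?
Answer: -18413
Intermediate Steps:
c(a, Z) = -2 + Z*a (c(a, Z) = -2 + a*Z = -2 + Z*a)
c(52, T*((0 - 1*(-4)) - 5)) - 1*18307 = (-2 + (2*((0 - 1*(-4)) - 5))*52) - 1*18307 = (-2 + (2*((0 + 4) - 5))*52) - 18307 = (-2 + (2*(4 - 5))*52) - 18307 = (-2 + (2*(-1))*52) - 18307 = (-2 - 2*52) - 18307 = (-2 - 104) - 18307 = -106 - 18307 = -18413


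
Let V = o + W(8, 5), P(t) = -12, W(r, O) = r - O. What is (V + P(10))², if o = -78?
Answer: 7569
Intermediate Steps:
V = -75 (V = -78 + (8 - 1*5) = -78 + (8 - 5) = -78 + 3 = -75)
(V + P(10))² = (-75 - 12)² = (-87)² = 7569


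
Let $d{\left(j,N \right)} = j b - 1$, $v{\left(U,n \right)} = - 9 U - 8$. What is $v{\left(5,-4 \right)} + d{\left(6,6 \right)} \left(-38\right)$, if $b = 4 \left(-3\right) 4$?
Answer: $10929$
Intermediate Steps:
$b = -48$ ($b = \left(-12\right) 4 = -48$)
$v{\left(U,n \right)} = -8 - 9 U$
$d{\left(j,N \right)} = -1 - 48 j$ ($d{\left(j,N \right)} = j \left(-48\right) - 1 = - 48 j - 1 = -1 - 48 j$)
$v{\left(5,-4 \right)} + d{\left(6,6 \right)} \left(-38\right) = \left(-8 - 45\right) + \left(-1 - 288\right) \left(-38\right) = -53 - -10982 = -53 + 10982 = 10929$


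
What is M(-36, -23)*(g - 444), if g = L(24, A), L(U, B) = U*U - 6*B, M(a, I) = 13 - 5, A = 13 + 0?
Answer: 432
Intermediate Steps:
A = 13
M(a, I) = 8
L(U, B) = U² - 6*B
g = 498 (g = 24² - 6*13 = 576 - 78 = 498)
M(-36, -23)*(g - 444) = 8*(498 - 444) = 8*54 = 432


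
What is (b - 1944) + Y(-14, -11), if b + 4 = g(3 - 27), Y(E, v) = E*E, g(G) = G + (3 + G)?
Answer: -1797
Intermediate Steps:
g(G) = 3 + 2*G
Y(E, v) = E²
b = -49 (b = -4 + (3 + 2*(3 - 27)) = -4 + (3 + 2*(-24)) = -4 + (3 - 48) = -4 - 45 = -49)
(b - 1944) + Y(-14, -11) = (-49 - 1944) + (-14)² = -1993 + 196 = -1797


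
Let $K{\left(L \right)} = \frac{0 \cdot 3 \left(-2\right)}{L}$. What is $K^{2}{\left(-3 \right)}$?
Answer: $0$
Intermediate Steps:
$K{\left(L \right)} = 0$ ($K{\left(L \right)} = \frac{0 \left(-2\right)}{L} = \frac{0}{L} = 0$)
$K^{2}{\left(-3 \right)} = 0^{2} = 0$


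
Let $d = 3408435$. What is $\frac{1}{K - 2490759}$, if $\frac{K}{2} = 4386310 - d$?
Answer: $- \frac{1}{535009} \approx -1.8691 \cdot 10^{-6}$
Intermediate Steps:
$K = 1955750$ ($K = 2 \left(4386310 - 3408435\right) = 2 \cdot 977875 = 1955750$)
$\frac{1}{K - 2490759} = \frac{1}{1955750 - 2490759} = \frac{1}{-535009} = - \frac{1}{535009}$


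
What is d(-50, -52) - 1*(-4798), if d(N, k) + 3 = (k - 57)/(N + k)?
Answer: 489199/102 ≈ 4796.1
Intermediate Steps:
d(N, k) = -3 + (-57 + k)/(N + k) (d(N, k) = -3 + (k - 57)/(N + k) = -3 + (-57 + k)/(N + k))
d(-50, -52) - 1*(-4798) = (-57 - 3*(-50) - 2*(-52))/(-50 - 52) - 1*(-4798) = (-57 + 150 + 104)/(-102) + 4798 = -1/102*197 + 4798 = -197/102 + 4798 = 489199/102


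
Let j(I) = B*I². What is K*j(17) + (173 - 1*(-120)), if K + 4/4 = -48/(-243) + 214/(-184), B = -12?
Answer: 4414936/621 ≈ 7109.4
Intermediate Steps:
j(I) = -12*I²
K = -14647/7452 (K = -1 + (-48/(-243) + 214/(-184)) = -1 + (-48*(-1/243) + 214*(-1/184)) = -1 + (16/81 - 107/92) = -1 - 7195/7452 = -14647/7452 ≈ -1.9655)
K*j(17) + (173 - 1*(-120)) = -(-14647)*17²/621 + (173 - 1*(-120)) = -(-14647)*289/621 + (173 + 120) = -14647/7452*(-3468) + 293 = 4232983/621 + 293 = 4414936/621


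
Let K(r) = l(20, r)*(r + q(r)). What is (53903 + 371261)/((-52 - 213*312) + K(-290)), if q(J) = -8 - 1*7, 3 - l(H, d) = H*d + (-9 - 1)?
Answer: -425164/1839473 ≈ -0.23113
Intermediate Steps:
l(H, d) = 13 - H*d (l(H, d) = 3 - (H*d + (-9 - 1)) = 3 - (H*d - 10) = 3 - (-10 + H*d) = 3 + (10 - H*d) = 13 - H*d)
q(J) = -15 (q(J) = -8 - 7 = -15)
K(r) = (-15 + r)*(13 - 20*r) (K(r) = (13 - 1*20*r)*(r - 15) = (13 - 20*r)*(-15 + r) = (-15 + r)*(13 - 20*r))
(53903 + 371261)/((-52 - 213*312) + K(-290)) = (53903 + 371261)/((-52 - 213*312) - (-15 - 290)*(-13 + 20*(-290))) = 425164/((-52 - 66456) - 1*(-305)*(-13 - 5800)) = 425164/(-66508 - 1*(-305)*(-5813)) = 425164/(-66508 - 1772965) = 425164/(-1839473) = 425164*(-1/1839473) = -425164/1839473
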